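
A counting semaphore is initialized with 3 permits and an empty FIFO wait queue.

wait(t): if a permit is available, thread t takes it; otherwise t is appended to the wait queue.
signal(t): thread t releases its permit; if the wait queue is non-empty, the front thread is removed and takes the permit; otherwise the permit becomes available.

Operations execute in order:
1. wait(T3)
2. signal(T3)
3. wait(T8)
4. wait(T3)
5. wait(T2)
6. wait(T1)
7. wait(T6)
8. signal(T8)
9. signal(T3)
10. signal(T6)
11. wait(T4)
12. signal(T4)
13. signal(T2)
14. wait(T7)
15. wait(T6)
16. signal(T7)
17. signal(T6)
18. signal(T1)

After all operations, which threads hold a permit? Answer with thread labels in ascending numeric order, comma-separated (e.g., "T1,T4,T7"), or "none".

Step 1: wait(T3) -> count=2 queue=[] holders={T3}
Step 2: signal(T3) -> count=3 queue=[] holders={none}
Step 3: wait(T8) -> count=2 queue=[] holders={T8}
Step 4: wait(T3) -> count=1 queue=[] holders={T3,T8}
Step 5: wait(T2) -> count=0 queue=[] holders={T2,T3,T8}
Step 6: wait(T1) -> count=0 queue=[T1] holders={T2,T3,T8}
Step 7: wait(T6) -> count=0 queue=[T1,T6] holders={T2,T3,T8}
Step 8: signal(T8) -> count=0 queue=[T6] holders={T1,T2,T3}
Step 9: signal(T3) -> count=0 queue=[] holders={T1,T2,T6}
Step 10: signal(T6) -> count=1 queue=[] holders={T1,T2}
Step 11: wait(T4) -> count=0 queue=[] holders={T1,T2,T4}
Step 12: signal(T4) -> count=1 queue=[] holders={T1,T2}
Step 13: signal(T2) -> count=2 queue=[] holders={T1}
Step 14: wait(T7) -> count=1 queue=[] holders={T1,T7}
Step 15: wait(T6) -> count=0 queue=[] holders={T1,T6,T7}
Step 16: signal(T7) -> count=1 queue=[] holders={T1,T6}
Step 17: signal(T6) -> count=2 queue=[] holders={T1}
Step 18: signal(T1) -> count=3 queue=[] holders={none}
Final holders: none

Answer: none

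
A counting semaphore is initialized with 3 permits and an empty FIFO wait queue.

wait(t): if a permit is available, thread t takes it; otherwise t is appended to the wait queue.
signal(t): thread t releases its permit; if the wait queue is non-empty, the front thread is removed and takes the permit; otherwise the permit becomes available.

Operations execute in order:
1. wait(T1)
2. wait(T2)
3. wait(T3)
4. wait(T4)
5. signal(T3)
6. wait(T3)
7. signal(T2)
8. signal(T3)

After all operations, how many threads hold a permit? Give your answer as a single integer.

Step 1: wait(T1) -> count=2 queue=[] holders={T1}
Step 2: wait(T2) -> count=1 queue=[] holders={T1,T2}
Step 3: wait(T3) -> count=0 queue=[] holders={T1,T2,T3}
Step 4: wait(T4) -> count=0 queue=[T4] holders={T1,T2,T3}
Step 5: signal(T3) -> count=0 queue=[] holders={T1,T2,T4}
Step 6: wait(T3) -> count=0 queue=[T3] holders={T1,T2,T4}
Step 7: signal(T2) -> count=0 queue=[] holders={T1,T3,T4}
Step 8: signal(T3) -> count=1 queue=[] holders={T1,T4}
Final holders: {T1,T4} -> 2 thread(s)

Answer: 2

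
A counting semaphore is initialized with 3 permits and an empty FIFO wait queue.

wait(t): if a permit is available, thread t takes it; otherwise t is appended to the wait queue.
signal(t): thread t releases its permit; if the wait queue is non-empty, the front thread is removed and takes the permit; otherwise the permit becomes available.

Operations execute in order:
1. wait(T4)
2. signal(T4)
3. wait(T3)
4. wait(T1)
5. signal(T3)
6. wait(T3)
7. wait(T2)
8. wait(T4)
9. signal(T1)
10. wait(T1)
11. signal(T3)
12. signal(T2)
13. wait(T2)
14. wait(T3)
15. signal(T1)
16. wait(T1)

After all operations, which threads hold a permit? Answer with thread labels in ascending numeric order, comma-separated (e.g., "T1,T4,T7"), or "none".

Answer: T2,T3,T4

Derivation:
Step 1: wait(T4) -> count=2 queue=[] holders={T4}
Step 2: signal(T4) -> count=3 queue=[] holders={none}
Step 3: wait(T3) -> count=2 queue=[] holders={T3}
Step 4: wait(T1) -> count=1 queue=[] holders={T1,T3}
Step 5: signal(T3) -> count=2 queue=[] holders={T1}
Step 6: wait(T3) -> count=1 queue=[] holders={T1,T3}
Step 7: wait(T2) -> count=0 queue=[] holders={T1,T2,T3}
Step 8: wait(T4) -> count=0 queue=[T4] holders={T1,T2,T3}
Step 9: signal(T1) -> count=0 queue=[] holders={T2,T3,T4}
Step 10: wait(T1) -> count=0 queue=[T1] holders={T2,T3,T4}
Step 11: signal(T3) -> count=0 queue=[] holders={T1,T2,T4}
Step 12: signal(T2) -> count=1 queue=[] holders={T1,T4}
Step 13: wait(T2) -> count=0 queue=[] holders={T1,T2,T4}
Step 14: wait(T3) -> count=0 queue=[T3] holders={T1,T2,T4}
Step 15: signal(T1) -> count=0 queue=[] holders={T2,T3,T4}
Step 16: wait(T1) -> count=0 queue=[T1] holders={T2,T3,T4}
Final holders: T2,T3,T4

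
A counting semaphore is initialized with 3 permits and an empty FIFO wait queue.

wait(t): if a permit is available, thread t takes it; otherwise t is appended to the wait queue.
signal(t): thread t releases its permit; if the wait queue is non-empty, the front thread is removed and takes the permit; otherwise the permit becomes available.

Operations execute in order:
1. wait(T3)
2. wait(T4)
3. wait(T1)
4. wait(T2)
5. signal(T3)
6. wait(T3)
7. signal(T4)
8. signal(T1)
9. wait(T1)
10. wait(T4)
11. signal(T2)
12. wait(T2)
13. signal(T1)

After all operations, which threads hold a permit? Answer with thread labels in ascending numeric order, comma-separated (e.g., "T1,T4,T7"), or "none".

Answer: T2,T3,T4

Derivation:
Step 1: wait(T3) -> count=2 queue=[] holders={T3}
Step 2: wait(T4) -> count=1 queue=[] holders={T3,T4}
Step 3: wait(T1) -> count=0 queue=[] holders={T1,T3,T4}
Step 4: wait(T2) -> count=0 queue=[T2] holders={T1,T3,T4}
Step 5: signal(T3) -> count=0 queue=[] holders={T1,T2,T4}
Step 6: wait(T3) -> count=0 queue=[T3] holders={T1,T2,T4}
Step 7: signal(T4) -> count=0 queue=[] holders={T1,T2,T3}
Step 8: signal(T1) -> count=1 queue=[] holders={T2,T3}
Step 9: wait(T1) -> count=0 queue=[] holders={T1,T2,T3}
Step 10: wait(T4) -> count=0 queue=[T4] holders={T1,T2,T3}
Step 11: signal(T2) -> count=0 queue=[] holders={T1,T3,T4}
Step 12: wait(T2) -> count=0 queue=[T2] holders={T1,T3,T4}
Step 13: signal(T1) -> count=0 queue=[] holders={T2,T3,T4}
Final holders: T2,T3,T4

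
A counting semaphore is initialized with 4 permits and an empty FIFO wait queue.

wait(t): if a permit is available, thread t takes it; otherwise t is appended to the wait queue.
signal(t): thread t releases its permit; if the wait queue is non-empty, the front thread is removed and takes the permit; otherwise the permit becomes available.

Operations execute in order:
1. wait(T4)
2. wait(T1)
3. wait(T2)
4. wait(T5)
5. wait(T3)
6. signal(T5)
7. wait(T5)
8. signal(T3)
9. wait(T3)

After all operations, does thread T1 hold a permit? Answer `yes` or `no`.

Step 1: wait(T4) -> count=3 queue=[] holders={T4}
Step 2: wait(T1) -> count=2 queue=[] holders={T1,T4}
Step 3: wait(T2) -> count=1 queue=[] holders={T1,T2,T4}
Step 4: wait(T5) -> count=0 queue=[] holders={T1,T2,T4,T5}
Step 5: wait(T3) -> count=0 queue=[T3] holders={T1,T2,T4,T5}
Step 6: signal(T5) -> count=0 queue=[] holders={T1,T2,T3,T4}
Step 7: wait(T5) -> count=0 queue=[T5] holders={T1,T2,T3,T4}
Step 8: signal(T3) -> count=0 queue=[] holders={T1,T2,T4,T5}
Step 9: wait(T3) -> count=0 queue=[T3] holders={T1,T2,T4,T5}
Final holders: {T1,T2,T4,T5} -> T1 in holders

Answer: yes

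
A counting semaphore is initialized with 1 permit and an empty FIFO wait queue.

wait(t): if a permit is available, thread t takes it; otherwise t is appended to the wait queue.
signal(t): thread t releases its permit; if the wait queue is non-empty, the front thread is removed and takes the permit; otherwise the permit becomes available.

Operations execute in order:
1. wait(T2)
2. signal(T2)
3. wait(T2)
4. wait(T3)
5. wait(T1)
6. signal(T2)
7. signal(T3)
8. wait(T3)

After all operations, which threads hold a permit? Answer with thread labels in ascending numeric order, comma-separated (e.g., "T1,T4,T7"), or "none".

Step 1: wait(T2) -> count=0 queue=[] holders={T2}
Step 2: signal(T2) -> count=1 queue=[] holders={none}
Step 3: wait(T2) -> count=0 queue=[] holders={T2}
Step 4: wait(T3) -> count=0 queue=[T3] holders={T2}
Step 5: wait(T1) -> count=0 queue=[T3,T1] holders={T2}
Step 6: signal(T2) -> count=0 queue=[T1] holders={T3}
Step 7: signal(T3) -> count=0 queue=[] holders={T1}
Step 8: wait(T3) -> count=0 queue=[T3] holders={T1}
Final holders: T1

Answer: T1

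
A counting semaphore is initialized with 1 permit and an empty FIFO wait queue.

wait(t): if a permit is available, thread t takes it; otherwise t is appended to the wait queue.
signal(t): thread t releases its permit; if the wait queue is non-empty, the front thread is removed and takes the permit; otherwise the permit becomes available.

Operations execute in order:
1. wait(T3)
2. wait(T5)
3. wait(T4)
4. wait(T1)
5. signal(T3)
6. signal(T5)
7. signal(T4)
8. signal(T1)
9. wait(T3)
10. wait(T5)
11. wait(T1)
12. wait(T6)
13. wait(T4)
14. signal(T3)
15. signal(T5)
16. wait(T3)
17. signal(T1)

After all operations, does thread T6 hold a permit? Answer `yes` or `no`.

Step 1: wait(T3) -> count=0 queue=[] holders={T3}
Step 2: wait(T5) -> count=0 queue=[T5] holders={T3}
Step 3: wait(T4) -> count=0 queue=[T5,T4] holders={T3}
Step 4: wait(T1) -> count=0 queue=[T5,T4,T1] holders={T3}
Step 5: signal(T3) -> count=0 queue=[T4,T1] holders={T5}
Step 6: signal(T5) -> count=0 queue=[T1] holders={T4}
Step 7: signal(T4) -> count=0 queue=[] holders={T1}
Step 8: signal(T1) -> count=1 queue=[] holders={none}
Step 9: wait(T3) -> count=0 queue=[] holders={T3}
Step 10: wait(T5) -> count=0 queue=[T5] holders={T3}
Step 11: wait(T1) -> count=0 queue=[T5,T1] holders={T3}
Step 12: wait(T6) -> count=0 queue=[T5,T1,T6] holders={T3}
Step 13: wait(T4) -> count=0 queue=[T5,T1,T6,T4] holders={T3}
Step 14: signal(T3) -> count=0 queue=[T1,T6,T4] holders={T5}
Step 15: signal(T5) -> count=0 queue=[T6,T4] holders={T1}
Step 16: wait(T3) -> count=0 queue=[T6,T4,T3] holders={T1}
Step 17: signal(T1) -> count=0 queue=[T4,T3] holders={T6}
Final holders: {T6} -> T6 in holders

Answer: yes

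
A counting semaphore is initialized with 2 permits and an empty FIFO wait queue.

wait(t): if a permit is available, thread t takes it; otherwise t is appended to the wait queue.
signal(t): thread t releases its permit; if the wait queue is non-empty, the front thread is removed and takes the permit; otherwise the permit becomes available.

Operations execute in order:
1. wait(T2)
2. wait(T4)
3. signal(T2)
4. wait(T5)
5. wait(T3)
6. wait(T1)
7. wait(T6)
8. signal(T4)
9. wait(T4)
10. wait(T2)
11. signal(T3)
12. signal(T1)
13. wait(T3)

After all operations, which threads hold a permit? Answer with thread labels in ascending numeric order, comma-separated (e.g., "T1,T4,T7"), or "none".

Answer: T5,T6

Derivation:
Step 1: wait(T2) -> count=1 queue=[] holders={T2}
Step 2: wait(T4) -> count=0 queue=[] holders={T2,T4}
Step 3: signal(T2) -> count=1 queue=[] holders={T4}
Step 4: wait(T5) -> count=0 queue=[] holders={T4,T5}
Step 5: wait(T3) -> count=0 queue=[T3] holders={T4,T5}
Step 6: wait(T1) -> count=0 queue=[T3,T1] holders={T4,T5}
Step 7: wait(T6) -> count=0 queue=[T3,T1,T6] holders={T4,T5}
Step 8: signal(T4) -> count=0 queue=[T1,T6] holders={T3,T5}
Step 9: wait(T4) -> count=0 queue=[T1,T6,T4] holders={T3,T5}
Step 10: wait(T2) -> count=0 queue=[T1,T6,T4,T2] holders={T3,T5}
Step 11: signal(T3) -> count=0 queue=[T6,T4,T2] holders={T1,T5}
Step 12: signal(T1) -> count=0 queue=[T4,T2] holders={T5,T6}
Step 13: wait(T3) -> count=0 queue=[T4,T2,T3] holders={T5,T6}
Final holders: T5,T6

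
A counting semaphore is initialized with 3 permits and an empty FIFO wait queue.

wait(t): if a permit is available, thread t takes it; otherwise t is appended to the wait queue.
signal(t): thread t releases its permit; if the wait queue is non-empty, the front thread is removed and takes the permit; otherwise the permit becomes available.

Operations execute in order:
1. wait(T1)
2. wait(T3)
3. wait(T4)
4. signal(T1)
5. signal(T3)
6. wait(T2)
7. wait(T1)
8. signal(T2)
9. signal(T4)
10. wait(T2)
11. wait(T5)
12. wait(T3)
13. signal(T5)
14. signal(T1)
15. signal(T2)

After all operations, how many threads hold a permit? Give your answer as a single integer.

Step 1: wait(T1) -> count=2 queue=[] holders={T1}
Step 2: wait(T3) -> count=1 queue=[] holders={T1,T3}
Step 3: wait(T4) -> count=0 queue=[] holders={T1,T3,T4}
Step 4: signal(T1) -> count=1 queue=[] holders={T3,T4}
Step 5: signal(T3) -> count=2 queue=[] holders={T4}
Step 6: wait(T2) -> count=1 queue=[] holders={T2,T4}
Step 7: wait(T1) -> count=0 queue=[] holders={T1,T2,T4}
Step 8: signal(T2) -> count=1 queue=[] holders={T1,T4}
Step 9: signal(T4) -> count=2 queue=[] holders={T1}
Step 10: wait(T2) -> count=1 queue=[] holders={T1,T2}
Step 11: wait(T5) -> count=0 queue=[] holders={T1,T2,T5}
Step 12: wait(T3) -> count=0 queue=[T3] holders={T1,T2,T5}
Step 13: signal(T5) -> count=0 queue=[] holders={T1,T2,T3}
Step 14: signal(T1) -> count=1 queue=[] holders={T2,T3}
Step 15: signal(T2) -> count=2 queue=[] holders={T3}
Final holders: {T3} -> 1 thread(s)

Answer: 1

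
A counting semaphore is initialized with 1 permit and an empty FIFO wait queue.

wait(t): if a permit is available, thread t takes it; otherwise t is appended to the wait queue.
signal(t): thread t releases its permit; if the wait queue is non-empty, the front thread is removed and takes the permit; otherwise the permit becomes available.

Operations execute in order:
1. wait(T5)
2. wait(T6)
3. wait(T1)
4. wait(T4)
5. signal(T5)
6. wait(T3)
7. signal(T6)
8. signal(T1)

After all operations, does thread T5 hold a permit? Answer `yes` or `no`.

Answer: no

Derivation:
Step 1: wait(T5) -> count=0 queue=[] holders={T5}
Step 2: wait(T6) -> count=0 queue=[T6] holders={T5}
Step 3: wait(T1) -> count=0 queue=[T6,T1] holders={T5}
Step 4: wait(T4) -> count=0 queue=[T6,T1,T4] holders={T5}
Step 5: signal(T5) -> count=0 queue=[T1,T4] holders={T6}
Step 6: wait(T3) -> count=0 queue=[T1,T4,T3] holders={T6}
Step 7: signal(T6) -> count=0 queue=[T4,T3] holders={T1}
Step 8: signal(T1) -> count=0 queue=[T3] holders={T4}
Final holders: {T4} -> T5 not in holders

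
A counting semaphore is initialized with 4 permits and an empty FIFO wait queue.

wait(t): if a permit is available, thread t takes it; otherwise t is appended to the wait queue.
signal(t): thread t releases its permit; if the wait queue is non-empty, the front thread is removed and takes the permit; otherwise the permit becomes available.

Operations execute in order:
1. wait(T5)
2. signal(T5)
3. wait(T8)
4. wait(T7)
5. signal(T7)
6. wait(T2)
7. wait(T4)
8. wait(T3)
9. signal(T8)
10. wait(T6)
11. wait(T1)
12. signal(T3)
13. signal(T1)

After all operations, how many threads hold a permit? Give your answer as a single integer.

Answer: 3

Derivation:
Step 1: wait(T5) -> count=3 queue=[] holders={T5}
Step 2: signal(T5) -> count=4 queue=[] holders={none}
Step 3: wait(T8) -> count=3 queue=[] holders={T8}
Step 4: wait(T7) -> count=2 queue=[] holders={T7,T8}
Step 5: signal(T7) -> count=3 queue=[] holders={T8}
Step 6: wait(T2) -> count=2 queue=[] holders={T2,T8}
Step 7: wait(T4) -> count=1 queue=[] holders={T2,T4,T8}
Step 8: wait(T3) -> count=0 queue=[] holders={T2,T3,T4,T8}
Step 9: signal(T8) -> count=1 queue=[] holders={T2,T3,T4}
Step 10: wait(T6) -> count=0 queue=[] holders={T2,T3,T4,T6}
Step 11: wait(T1) -> count=0 queue=[T1] holders={T2,T3,T4,T6}
Step 12: signal(T3) -> count=0 queue=[] holders={T1,T2,T4,T6}
Step 13: signal(T1) -> count=1 queue=[] holders={T2,T4,T6}
Final holders: {T2,T4,T6} -> 3 thread(s)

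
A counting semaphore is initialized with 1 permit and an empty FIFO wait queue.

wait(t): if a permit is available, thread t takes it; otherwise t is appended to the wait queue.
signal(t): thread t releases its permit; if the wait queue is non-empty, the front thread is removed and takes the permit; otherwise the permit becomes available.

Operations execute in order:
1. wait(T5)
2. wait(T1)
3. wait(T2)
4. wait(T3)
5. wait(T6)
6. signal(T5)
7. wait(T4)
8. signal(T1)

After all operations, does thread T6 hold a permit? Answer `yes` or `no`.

Answer: no

Derivation:
Step 1: wait(T5) -> count=0 queue=[] holders={T5}
Step 2: wait(T1) -> count=0 queue=[T1] holders={T5}
Step 3: wait(T2) -> count=0 queue=[T1,T2] holders={T5}
Step 4: wait(T3) -> count=0 queue=[T1,T2,T3] holders={T5}
Step 5: wait(T6) -> count=0 queue=[T1,T2,T3,T6] holders={T5}
Step 6: signal(T5) -> count=0 queue=[T2,T3,T6] holders={T1}
Step 7: wait(T4) -> count=0 queue=[T2,T3,T6,T4] holders={T1}
Step 8: signal(T1) -> count=0 queue=[T3,T6,T4] holders={T2}
Final holders: {T2} -> T6 not in holders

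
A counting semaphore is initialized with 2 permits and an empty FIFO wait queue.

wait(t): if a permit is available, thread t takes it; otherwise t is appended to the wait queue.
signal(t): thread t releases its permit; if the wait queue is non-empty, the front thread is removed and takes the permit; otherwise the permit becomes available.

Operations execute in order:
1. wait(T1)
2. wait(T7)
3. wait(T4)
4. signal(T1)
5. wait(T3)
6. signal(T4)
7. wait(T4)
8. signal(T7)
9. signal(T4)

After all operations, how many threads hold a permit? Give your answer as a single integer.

Answer: 1

Derivation:
Step 1: wait(T1) -> count=1 queue=[] holders={T1}
Step 2: wait(T7) -> count=0 queue=[] holders={T1,T7}
Step 3: wait(T4) -> count=0 queue=[T4] holders={T1,T7}
Step 4: signal(T1) -> count=0 queue=[] holders={T4,T7}
Step 5: wait(T3) -> count=0 queue=[T3] holders={T4,T7}
Step 6: signal(T4) -> count=0 queue=[] holders={T3,T7}
Step 7: wait(T4) -> count=0 queue=[T4] holders={T3,T7}
Step 8: signal(T7) -> count=0 queue=[] holders={T3,T4}
Step 9: signal(T4) -> count=1 queue=[] holders={T3}
Final holders: {T3} -> 1 thread(s)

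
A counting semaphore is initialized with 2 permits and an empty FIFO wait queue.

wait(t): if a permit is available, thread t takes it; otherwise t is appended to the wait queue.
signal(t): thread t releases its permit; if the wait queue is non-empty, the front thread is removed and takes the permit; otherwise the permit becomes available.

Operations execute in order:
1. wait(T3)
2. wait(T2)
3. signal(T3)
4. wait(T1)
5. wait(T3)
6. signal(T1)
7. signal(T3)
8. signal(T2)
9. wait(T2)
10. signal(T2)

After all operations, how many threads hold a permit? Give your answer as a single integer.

Answer: 0

Derivation:
Step 1: wait(T3) -> count=1 queue=[] holders={T3}
Step 2: wait(T2) -> count=0 queue=[] holders={T2,T3}
Step 3: signal(T3) -> count=1 queue=[] holders={T2}
Step 4: wait(T1) -> count=0 queue=[] holders={T1,T2}
Step 5: wait(T3) -> count=0 queue=[T3] holders={T1,T2}
Step 6: signal(T1) -> count=0 queue=[] holders={T2,T3}
Step 7: signal(T3) -> count=1 queue=[] holders={T2}
Step 8: signal(T2) -> count=2 queue=[] holders={none}
Step 9: wait(T2) -> count=1 queue=[] holders={T2}
Step 10: signal(T2) -> count=2 queue=[] holders={none}
Final holders: {none} -> 0 thread(s)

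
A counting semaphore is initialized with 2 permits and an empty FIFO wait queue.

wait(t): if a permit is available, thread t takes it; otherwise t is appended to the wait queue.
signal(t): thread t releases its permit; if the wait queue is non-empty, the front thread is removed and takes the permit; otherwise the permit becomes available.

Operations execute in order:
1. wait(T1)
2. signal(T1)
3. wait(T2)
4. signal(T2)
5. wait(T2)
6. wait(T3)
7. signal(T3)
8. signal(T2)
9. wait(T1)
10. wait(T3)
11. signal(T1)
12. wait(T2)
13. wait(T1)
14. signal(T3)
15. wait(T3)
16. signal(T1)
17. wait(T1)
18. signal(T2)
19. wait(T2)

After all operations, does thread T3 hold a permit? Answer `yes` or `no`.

Answer: yes

Derivation:
Step 1: wait(T1) -> count=1 queue=[] holders={T1}
Step 2: signal(T1) -> count=2 queue=[] holders={none}
Step 3: wait(T2) -> count=1 queue=[] holders={T2}
Step 4: signal(T2) -> count=2 queue=[] holders={none}
Step 5: wait(T2) -> count=1 queue=[] holders={T2}
Step 6: wait(T3) -> count=0 queue=[] holders={T2,T3}
Step 7: signal(T3) -> count=1 queue=[] holders={T2}
Step 8: signal(T2) -> count=2 queue=[] holders={none}
Step 9: wait(T1) -> count=1 queue=[] holders={T1}
Step 10: wait(T3) -> count=0 queue=[] holders={T1,T3}
Step 11: signal(T1) -> count=1 queue=[] holders={T3}
Step 12: wait(T2) -> count=0 queue=[] holders={T2,T3}
Step 13: wait(T1) -> count=0 queue=[T1] holders={T2,T3}
Step 14: signal(T3) -> count=0 queue=[] holders={T1,T2}
Step 15: wait(T3) -> count=0 queue=[T3] holders={T1,T2}
Step 16: signal(T1) -> count=0 queue=[] holders={T2,T3}
Step 17: wait(T1) -> count=0 queue=[T1] holders={T2,T3}
Step 18: signal(T2) -> count=0 queue=[] holders={T1,T3}
Step 19: wait(T2) -> count=0 queue=[T2] holders={T1,T3}
Final holders: {T1,T3} -> T3 in holders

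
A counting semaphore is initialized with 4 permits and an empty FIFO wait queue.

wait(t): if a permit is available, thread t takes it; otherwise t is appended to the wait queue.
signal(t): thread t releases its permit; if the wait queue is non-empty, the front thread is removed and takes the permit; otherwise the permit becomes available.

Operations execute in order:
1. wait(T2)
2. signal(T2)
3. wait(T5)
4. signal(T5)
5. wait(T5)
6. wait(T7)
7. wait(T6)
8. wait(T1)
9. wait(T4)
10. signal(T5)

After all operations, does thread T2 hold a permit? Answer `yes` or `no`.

Answer: no

Derivation:
Step 1: wait(T2) -> count=3 queue=[] holders={T2}
Step 2: signal(T2) -> count=4 queue=[] holders={none}
Step 3: wait(T5) -> count=3 queue=[] holders={T5}
Step 4: signal(T5) -> count=4 queue=[] holders={none}
Step 5: wait(T5) -> count=3 queue=[] holders={T5}
Step 6: wait(T7) -> count=2 queue=[] holders={T5,T7}
Step 7: wait(T6) -> count=1 queue=[] holders={T5,T6,T7}
Step 8: wait(T1) -> count=0 queue=[] holders={T1,T5,T6,T7}
Step 9: wait(T4) -> count=0 queue=[T4] holders={T1,T5,T6,T7}
Step 10: signal(T5) -> count=0 queue=[] holders={T1,T4,T6,T7}
Final holders: {T1,T4,T6,T7} -> T2 not in holders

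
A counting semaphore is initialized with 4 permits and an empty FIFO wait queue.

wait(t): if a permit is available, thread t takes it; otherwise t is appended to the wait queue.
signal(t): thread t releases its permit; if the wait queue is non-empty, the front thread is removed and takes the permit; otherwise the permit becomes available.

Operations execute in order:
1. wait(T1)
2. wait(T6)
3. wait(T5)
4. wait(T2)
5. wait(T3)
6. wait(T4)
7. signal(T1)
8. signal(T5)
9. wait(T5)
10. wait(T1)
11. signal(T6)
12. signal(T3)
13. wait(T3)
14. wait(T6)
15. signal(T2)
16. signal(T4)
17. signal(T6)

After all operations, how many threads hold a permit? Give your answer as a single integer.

Answer: 3

Derivation:
Step 1: wait(T1) -> count=3 queue=[] holders={T1}
Step 2: wait(T6) -> count=2 queue=[] holders={T1,T6}
Step 3: wait(T5) -> count=1 queue=[] holders={T1,T5,T6}
Step 4: wait(T2) -> count=0 queue=[] holders={T1,T2,T5,T6}
Step 5: wait(T3) -> count=0 queue=[T3] holders={T1,T2,T5,T6}
Step 6: wait(T4) -> count=0 queue=[T3,T4] holders={T1,T2,T5,T6}
Step 7: signal(T1) -> count=0 queue=[T4] holders={T2,T3,T5,T6}
Step 8: signal(T5) -> count=0 queue=[] holders={T2,T3,T4,T6}
Step 9: wait(T5) -> count=0 queue=[T5] holders={T2,T3,T4,T6}
Step 10: wait(T1) -> count=0 queue=[T5,T1] holders={T2,T3,T4,T6}
Step 11: signal(T6) -> count=0 queue=[T1] holders={T2,T3,T4,T5}
Step 12: signal(T3) -> count=0 queue=[] holders={T1,T2,T4,T5}
Step 13: wait(T3) -> count=0 queue=[T3] holders={T1,T2,T4,T5}
Step 14: wait(T6) -> count=0 queue=[T3,T6] holders={T1,T2,T4,T5}
Step 15: signal(T2) -> count=0 queue=[T6] holders={T1,T3,T4,T5}
Step 16: signal(T4) -> count=0 queue=[] holders={T1,T3,T5,T6}
Step 17: signal(T6) -> count=1 queue=[] holders={T1,T3,T5}
Final holders: {T1,T3,T5} -> 3 thread(s)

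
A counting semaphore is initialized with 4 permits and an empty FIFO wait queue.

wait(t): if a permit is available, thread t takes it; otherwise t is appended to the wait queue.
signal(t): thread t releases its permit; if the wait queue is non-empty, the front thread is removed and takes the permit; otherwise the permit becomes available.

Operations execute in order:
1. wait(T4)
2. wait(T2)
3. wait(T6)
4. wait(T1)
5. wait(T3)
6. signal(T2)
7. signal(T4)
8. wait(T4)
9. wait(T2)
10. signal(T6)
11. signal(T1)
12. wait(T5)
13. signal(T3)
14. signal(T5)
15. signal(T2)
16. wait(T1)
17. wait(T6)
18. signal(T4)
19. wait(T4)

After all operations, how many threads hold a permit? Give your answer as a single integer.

Step 1: wait(T4) -> count=3 queue=[] holders={T4}
Step 2: wait(T2) -> count=2 queue=[] holders={T2,T4}
Step 3: wait(T6) -> count=1 queue=[] holders={T2,T4,T6}
Step 4: wait(T1) -> count=0 queue=[] holders={T1,T2,T4,T6}
Step 5: wait(T3) -> count=0 queue=[T3] holders={T1,T2,T4,T6}
Step 6: signal(T2) -> count=0 queue=[] holders={T1,T3,T4,T6}
Step 7: signal(T4) -> count=1 queue=[] holders={T1,T3,T6}
Step 8: wait(T4) -> count=0 queue=[] holders={T1,T3,T4,T6}
Step 9: wait(T2) -> count=0 queue=[T2] holders={T1,T3,T4,T6}
Step 10: signal(T6) -> count=0 queue=[] holders={T1,T2,T3,T4}
Step 11: signal(T1) -> count=1 queue=[] holders={T2,T3,T4}
Step 12: wait(T5) -> count=0 queue=[] holders={T2,T3,T4,T5}
Step 13: signal(T3) -> count=1 queue=[] holders={T2,T4,T5}
Step 14: signal(T5) -> count=2 queue=[] holders={T2,T4}
Step 15: signal(T2) -> count=3 queue=[] holders={T4}
Step 16: wait(T1) -> count=2 queue=[] holders={T1,T4}
Step 17: wait(T6) -> count=1 queue=[] holders={T1,T4,T6}
Step 18: signal(T4) -> count=2 queue=[] holders={T1,T6}
Step 19: wait(T4) -> count=1 queue=[] holders={T1,T4,T6}
Final holders: {T1,T4,T6} -> 3 thread(s)

Answer: 3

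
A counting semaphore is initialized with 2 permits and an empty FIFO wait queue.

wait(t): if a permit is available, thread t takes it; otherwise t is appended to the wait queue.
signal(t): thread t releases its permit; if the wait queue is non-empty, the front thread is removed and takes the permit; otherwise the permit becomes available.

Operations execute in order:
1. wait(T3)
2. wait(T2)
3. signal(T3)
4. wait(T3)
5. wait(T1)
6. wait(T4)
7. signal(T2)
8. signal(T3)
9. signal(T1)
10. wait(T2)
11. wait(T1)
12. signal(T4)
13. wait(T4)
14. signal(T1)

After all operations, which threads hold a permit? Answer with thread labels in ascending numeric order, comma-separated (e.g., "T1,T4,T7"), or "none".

Step 1: wait(T3) -> count=1 queue=[] holders={T3}
Step 2: wait(T2) -> count=0 queue=[] holders={T2,T3}
Step 3: signal(T3) -> count=1 queue=[] holders={T2}
Step 4: wait(T3) -> count=0 queue=[] holders={T2,T3}
Step 5: wait(T1) -> count=0 queue=[T1] holders={T2,T3}
Step 6: wait(T4) -> count=0 queue=[T1,T4] holders={T2,T3}
Step 7: signal(T2) -> count=0 queue=[T4] holders={T1,T3}
Step 8: signal(T3) -> count=0 queue=[] holders={T1,T4}
Step 9: signal(T1) -> count=1 queue=[] holders={T4}
Step 10: wait(T2) -> count=0 queue=[] holders={T2,T4}
Step 11: wait(T1) -> count=0 queue=[T1] holders={T2,T4}
Step 12: signal(T4) -> count=0 queue=[] holders={T1,T2}
Step 13: wait(T4) -> count=0 queue=[T4] holders={T1,T2}
Step 14: signal(T1) -> count=0 queue=[] holders={T2,T4}
Final holders: T2,T4

Answer: T2,T4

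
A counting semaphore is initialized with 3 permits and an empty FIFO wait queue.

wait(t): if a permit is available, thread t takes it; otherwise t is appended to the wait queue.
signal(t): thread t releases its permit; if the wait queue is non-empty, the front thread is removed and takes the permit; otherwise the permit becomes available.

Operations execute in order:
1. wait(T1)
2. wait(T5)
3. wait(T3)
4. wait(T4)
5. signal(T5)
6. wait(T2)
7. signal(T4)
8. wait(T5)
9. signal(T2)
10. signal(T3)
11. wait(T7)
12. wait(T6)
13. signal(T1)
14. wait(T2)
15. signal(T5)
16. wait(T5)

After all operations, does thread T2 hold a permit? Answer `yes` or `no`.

Step 1: wait(T1) -> count=2 queue=[] holders={T1}
Step 2: wait(T5) -> count=1 queue=[] holders={T1,T5}
Step 3: wait(T3) -> count=0 queue=[] holders={T1,T3,T5}
Step 4: wait(T4) -> count=0 queue=[T4] holders={T1,T3,T5}
Step 5: signal(T5) -> count=0 queue=[] holders={T1,T3,T4}
Step 6: wait(T2) -> count=0 queue=[T2] holders={T1,T3,T4}
Step 7: signal(T4) -> count=0 queue=[] holders={T1,T2,T3}
Step 8: wait(T5) -> count=0 queue=[T5] holders={T1,T2,T3}
Step 9: signal(T2) -> count=0 queue=[] holders={T1,T3,T5}
Step 10: signal(T3) -> count=1 queue=[] holders={T1,T5}
Step 11: wait(T7) -> count=0 queue=[] holders={T1,T5,T7}
Step 12: wait(T6) -> count=0 queue=[T6] holders={T1,T5,T7}
Step 13: signal(T1) -> count=0 queue=[] holders={T5,T6,T7}
Step 14: wait(T2) -> count=0 queue=[T2] holders={T5,T6,T7}
Step 15: signal(T5) -> count=0 queue=[] holders={T2,T6,T7}
Step 16: wait(T5) -> count=0 queue=[T5] holders={T2,T6,T7}
Final holders: {T2,T6,T7} -> T2 in holders

Answer: yes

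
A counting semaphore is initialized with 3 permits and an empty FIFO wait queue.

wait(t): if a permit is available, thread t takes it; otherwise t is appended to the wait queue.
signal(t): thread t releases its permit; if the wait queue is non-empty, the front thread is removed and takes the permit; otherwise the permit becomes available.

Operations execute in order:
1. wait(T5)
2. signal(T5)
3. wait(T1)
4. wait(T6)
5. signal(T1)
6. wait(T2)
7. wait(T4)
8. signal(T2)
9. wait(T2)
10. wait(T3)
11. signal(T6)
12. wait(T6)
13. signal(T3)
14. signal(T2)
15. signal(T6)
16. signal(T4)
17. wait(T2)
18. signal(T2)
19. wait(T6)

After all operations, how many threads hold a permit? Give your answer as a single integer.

Answer: 1

Derivation:
Step 1: wait(T5) -> count=2 queue=[] holders={T5}
Step 2: signal(T5) -> count=3 queue=[] holders={none}
Step 3: wait(T1) -> count=2 queue=[] holders={T1}
Step 4: wait(T6) -> count=1 queue=[] holders={T1,T6}
Step 5: signal(T1) -> count=2 queue=[] holders={T6}
Step 6: wait(T2) -> count=1 queue=[] holders={T2,T6}
Step 7: wait(T4) -> count=0 queue=[] holders={T2,T4,T6}
Step 8: signal(T2) -> count=1 queue=[] holders={T4,T6}
Step 9: wait(T2) -> count=0 queue=[] holders={T2,T4,T6}
Step 10: wait(T3) -> count=0 queue=[T3] holders={T2,T4,T6}
Step 11: signal(T6) -> count=0 queue=[] holders={T2,T3,T4}
Step 12: wait(T6) -> count=0 queue=[T6] holders={T2,T3,T4}
Step 13: signal(T3) -> count=0 queue=[] holders={T2,T4,T6}
Step 14: signal(T2) -> count=1 queue=[] holders={T4,T6}
Step 15: signal(T6) -> count=2 queue=[] holders={T4}
Step 16: signal(T4) -> count=3 queue=[] holders={none}
Step 17: wait(T2) -> count=2 queue=[] holders={T2}
Step 18: signal(T2) -> count=3 queue=[] holders={none}
Step 19: wait(T6) -> count=2 queue=[] holders={T6}
Final holders: {T6} -> 1 thread(s)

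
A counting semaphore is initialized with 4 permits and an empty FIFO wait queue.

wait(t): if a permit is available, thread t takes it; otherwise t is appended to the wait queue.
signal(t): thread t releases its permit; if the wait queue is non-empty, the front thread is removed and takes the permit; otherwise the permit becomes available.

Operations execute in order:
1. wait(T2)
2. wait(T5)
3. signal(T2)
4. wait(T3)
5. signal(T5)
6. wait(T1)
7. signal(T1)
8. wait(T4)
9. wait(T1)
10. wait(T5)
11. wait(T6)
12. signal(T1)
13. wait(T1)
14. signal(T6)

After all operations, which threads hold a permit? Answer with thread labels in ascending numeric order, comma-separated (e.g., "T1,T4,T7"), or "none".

Answer: T1,T3,T4,T5

Derivation:
Step 1: wait(T2) -> count=3 queue=[] holders={T2}
Step 2: wait(T5) -> count=2 queue=[] holders={T2,T5}
Step 3: signal(T2) -> count=3 queue=[] holders={T5}
Step 4: wait(T3) -> count=2 queue=[] holders={T3,T5}
Step 5: signal(T5) -> count=3 queue=[] holders={T3}
Step 6: wait(T1) -> count=2 queue=[] holders={T1,T3}
Step 7: signal(T1) -> count=3 queue=[] holders={T3}
Step 8: wait(T4) -> count=2 queue=[] holders={T3,T4}
Step 9: wait(T1) -> count=1 queue=[] holders={T1,T3,T4}
Step 10: wait(T5) -> count=0 queue=[] holders={T1,T3,T4,T5}
Step 11: wait(T6) -> count=0 queue=[T6] holders={T1,T3,T4,T5}
Step 12: signal(T1) -> count=0 queue=[] holders={T3,T4,T5,T6}
Step 13: wait(T1) -> count=0 queue=[T1] holders={T3,T4,T5,T6}
Step 14: signal(T6) -> count=0 queue=[] holders={T1,T3,T4,T5}
Final holders: T1,T3,T4,T5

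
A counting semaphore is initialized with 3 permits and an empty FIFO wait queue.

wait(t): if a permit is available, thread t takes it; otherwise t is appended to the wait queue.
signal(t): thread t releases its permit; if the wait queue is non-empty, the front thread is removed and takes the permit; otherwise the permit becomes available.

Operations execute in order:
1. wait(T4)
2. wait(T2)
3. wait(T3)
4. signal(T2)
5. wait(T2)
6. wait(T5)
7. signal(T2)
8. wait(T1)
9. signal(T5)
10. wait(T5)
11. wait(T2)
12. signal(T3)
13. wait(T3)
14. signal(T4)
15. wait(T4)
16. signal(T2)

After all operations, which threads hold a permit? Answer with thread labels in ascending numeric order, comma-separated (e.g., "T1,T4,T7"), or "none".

Answer: T1,T3,T5

Derivation:
Step 1: wait(T4) -> count=2 queue=[] holders={T4}
Step 2: wait(T2) -> count=1 queue=[] holders={T2,T4}
Step 3: wait(T3) -> count=0 queue=[] holders={T2,T3,T4}
Step 4: signal(T2) -> count=1 queue=[] holders={T3,T4}
Step 5: wait(T2) -> count=0 queue=[] holders={T2,T3,T4}
Step 6: wait(T5) -> count=0 queue=[T5] holders={T2,T3,T4}
Step 7: signal(T2) -> count=0 queue=[] holders={T3,T4,T5}
Step 8: wait(T1) -> count=0 queue=[T1] holders={T3,T4,T5}
Step 9: signal(T5) -> count=0 queue=[] holders={T1,T3,T4}
Step 10: wait(T5) -> count=0 queue=[T5] holders={T1,T3,T4}
Step 11: wait(T2) -> count=0 queue=[T5,T2] holders={T1,T3,T4}
Step 12: signal(T3) -> count=0 queue=[T2] holders={T1,T4,T5}
Step 13: wait(T3) -> count=0 queue=[T2,T3] holders={T1,T4,T5}
Step 14: signal(T4) -> count=0 queue=[T3] holders={T1,T2,T5}
Step 15: wait(T4) -> count=0 queue=[T3,T4] holders={T1,T2,T5}
Step 16: signal(T2) -> count=0 queue=[T4] holders={T1,T3,T5}
Final holders: T1,T3,T5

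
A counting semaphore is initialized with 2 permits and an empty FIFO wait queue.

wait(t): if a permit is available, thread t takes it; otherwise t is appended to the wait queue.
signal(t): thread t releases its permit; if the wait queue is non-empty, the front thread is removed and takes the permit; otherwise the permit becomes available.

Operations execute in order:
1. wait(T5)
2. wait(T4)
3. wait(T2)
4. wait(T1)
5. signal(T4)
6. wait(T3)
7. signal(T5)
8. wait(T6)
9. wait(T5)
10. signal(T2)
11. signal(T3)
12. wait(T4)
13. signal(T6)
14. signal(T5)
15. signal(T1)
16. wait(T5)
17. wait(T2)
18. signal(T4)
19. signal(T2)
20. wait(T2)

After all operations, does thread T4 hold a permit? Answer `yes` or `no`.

Answer: no

Derivation:
Step 1: wait(T5) -> count=1 queue=[] holders={T5}
Step 2: wait(T4) -> count=0 queue=[] holders={T4,T5}
Step 3: wait(T2) -> count=0 queue=[T2] holders={T4,T5}
Step 4: wait(T1) -> count=0 queue=[T2,T1] holders={T4,T5}
Step 5: signal(T4) -> count=0 queue=[T1] holders={T2,T5}
Step 6: wait(T3) -> count=0 queue=[T1,T3] holders={T2,T5}
Step 7: signal(T5) -> count=0 queue=[T3] holders={T1,T2}
Step 8: wait(T6) -> count=0 queue=[T3,T6] holders={T1,T2}
Step 9: wait(T5) -> count=0 queue=[T3,T6,T5] holders={T1,T2}
Step 10: signal(T2) -> count=0 queue=[T6,T5] holders={T1,T3}
Step 11: signal(T3) -> count=0 queue=[T5] holders={T1,T6}
Step 12: wait(T4) -> count=0 queue=[T5,T4] holders={T1,T6}
Step 13: signal(T6) -> count=0 queue=[T4] holders={T1,T5}
Step 14: signal(T5) -> count=0 queue=[] holders={T1,T4}
Step 15: signal(T1) -> count=1 queue=[] holders={T4}
Step 16: wait(T5) -> count=0 queue=[] holders={T4,T5}
Step 17: wait(T2) -> count=0 queue=[T2] holders={T4,T5}
Step 18: signal(T4) -> count=0 queue=[] holders={T2,T5}
Step 19: signal(T2) -> count=1 queue=[] holders={T5}
Step 20: wait(T2) -> count=0 queue=[] holders={T2,T5}
Final holders: {T2,T5} -> T4 not in holders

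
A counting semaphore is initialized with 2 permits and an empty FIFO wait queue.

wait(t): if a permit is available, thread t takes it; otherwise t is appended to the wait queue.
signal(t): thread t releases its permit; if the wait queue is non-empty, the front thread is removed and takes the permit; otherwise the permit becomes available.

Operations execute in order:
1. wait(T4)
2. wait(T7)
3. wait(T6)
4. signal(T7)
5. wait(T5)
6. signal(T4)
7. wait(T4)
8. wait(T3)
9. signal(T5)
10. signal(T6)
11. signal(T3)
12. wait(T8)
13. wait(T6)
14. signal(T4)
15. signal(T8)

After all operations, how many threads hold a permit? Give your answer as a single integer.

Step 1: wait(T4) -> count=1 queue=[] holders={T4}
Step 2: wait(T7) -> count=0 queue=[] holders={T4,T7}
Step 3: wait(T6) -> count=0 queue=[T6] holders={T4,T7}
Step 4: signal(T7) -> count=0 queue=[] holders={T4,T6}
Step 5: wait(T5) -> count=0 queue=[T5] holders={T4,T6}
Step 6: signal(T4) -> count=0 queue=[] holders={T5,T6}
Step 7: wait(T4) -> count=0 queue=[T4] holders={T5,T6}
Step 8: wait(T3) -> count=0 queue=[T4,T3] holders={T5,T6}
Step 9: signal(T5) -> count=0 queue=[T3] holders={T4,T6}
Step 10: signal(T6) -> count=0 queue=[] holders={T3,T4}
Step 11: signal(T3) -> count=1 queue=[] holders={T4}
Step 12: wait(T8) -> count=0 queue=[] holders={T4,T8}
Step 13: wait(T6) -> count=0 queue=[T6] holders={T4,T8}
Step 14: signal(T4) -> count=0 queue=[] holders={T6,T8}
Step 15: signal(T8) -> count=1 queue=[] holders={T6}
Final holders: {T6} -> 1 thread(s)

Answer: 1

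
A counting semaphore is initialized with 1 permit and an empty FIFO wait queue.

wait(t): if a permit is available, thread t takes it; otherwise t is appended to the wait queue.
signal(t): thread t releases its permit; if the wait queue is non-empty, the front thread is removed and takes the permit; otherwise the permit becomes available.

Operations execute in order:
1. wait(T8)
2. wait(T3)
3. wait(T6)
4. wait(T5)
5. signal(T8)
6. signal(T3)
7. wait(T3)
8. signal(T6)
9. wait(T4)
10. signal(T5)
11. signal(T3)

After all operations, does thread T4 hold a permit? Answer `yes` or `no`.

Answer: yes

Derivation:
Step 1: wait(T8) -> count=0 queue=[] holders={T8}
Step 2: wait(T3) -> count=0 queue=[T3] holders={T8}
Step 3: wait(T6) -> count=0 queue=[T3,T6] holders={T8}
Step 4: wait(T5) -> count=0 queue=[T3,T6,T5] holders={T8}
Step 5: signal(T8) -> count=0 queue=[T6,T5] holders={T3}
Step 6: signal(T3) -> count=0 queue=[T5] holders={T6}
Step 7: wait(T3) -> count=0 queue=[T5,T3] holders={T6}
Step 8: signal(T6) -> count=0 queue=[T3] holders={T5}
Step 9: wait(T4) -> count=0 queue=[T3,T4] holders={T5}
Step 10: signal(T5) -> count=0 queue=[T4] holders={T3}
Step 11: signal(T3) -> count=0 queue=[] holders={T4}
Final holders: {T4} -> T4 in holders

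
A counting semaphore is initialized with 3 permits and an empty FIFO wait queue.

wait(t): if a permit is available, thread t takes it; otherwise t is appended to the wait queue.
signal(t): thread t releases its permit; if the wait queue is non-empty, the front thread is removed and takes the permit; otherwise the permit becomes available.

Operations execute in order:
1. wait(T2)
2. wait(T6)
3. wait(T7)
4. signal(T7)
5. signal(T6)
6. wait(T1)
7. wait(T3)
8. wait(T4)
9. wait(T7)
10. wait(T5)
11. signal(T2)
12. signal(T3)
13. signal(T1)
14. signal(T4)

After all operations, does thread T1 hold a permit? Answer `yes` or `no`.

Answer: no

Derivation:
Step 1: wait(T2) -> count=2 queue=[] holders={T2}
Step 2: wait(T6) -> count=1 queue=[] holders={T2,T6}
Step 3: wait(T7) -> count=0 queue=[] holders={T2,T6,T7}
Step 4: signal(T7) -> count=1 queue=[] holders={T2,T6}
Step 5: signal(T6) -> count=2 queue=[] holders={T2}
Step 6: wait(T1) -> count=1 queue=[] holders={T1,T2}
Step 7: wait(T3) -> count=0 queue=[] holders={T1,T2,T3}
Step 8: wait(T4) -> count=0 queue=[T4] holders={T1,T2,T3}
Step 9: wait(T7) -> count=0 queue=[T4,T7] holders={T1,T2,T3}
Step 10: wait(T5) -> count=0 queue=[T4,T7,T5] holders={T1,T2,T3}
Step 11: signal(T2) -> count=0 queue=[T7,T5] holders={T1,T3,T4}
Step 12: signal(T3) -> count=0 queue=[T5] holders={T1,T4,T7}
Step 13: signal(T1) -> count=0 queue=[] holders={T4,T5,T7}
Step 14: signal(T4) -> count=1 queue=[] holders={T5,T7}
Final holders: {T5,T7} -> T1 not in holders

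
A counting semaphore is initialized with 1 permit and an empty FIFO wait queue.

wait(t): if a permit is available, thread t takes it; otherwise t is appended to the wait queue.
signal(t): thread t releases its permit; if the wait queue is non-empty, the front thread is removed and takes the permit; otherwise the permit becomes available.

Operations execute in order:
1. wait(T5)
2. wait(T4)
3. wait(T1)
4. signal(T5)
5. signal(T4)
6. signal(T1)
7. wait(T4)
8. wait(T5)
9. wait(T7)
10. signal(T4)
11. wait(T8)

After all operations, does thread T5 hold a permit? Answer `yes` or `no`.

Answer: yes

Derivation:
Step 1: wait(T5) -> count=0 queue=[] holders={T5}
Step 2: wait(T4) -> count=0 queue=[T4] holders={T5}
Step 3: wait(T1) -> count=0 queue=[T4,T1] holders={T5}
Step 4: signal(T5) -> count=0 queue=[T1] holders={T4}
Step 5: signal(T4) -> count=0 queue=[] holders={T1}
Step 6: signal(T1) -> count=1 queue=[] holders={none}
Step 7: wait(T4) -> count=0 queue=[] holders={T4}
Step 8: wait(T5) -> count=0 queue=[T5] holders={T4}
Step 9: wait(T7) -> count=0 queue=[T5,T7] holders={T4}
Step 10: signal(T4) -> count=0 queue=[T7] holders={T5}
Step 11: wait(T8) -> count=0 queue=[T7,T8] holders={T5}
Final holders: {T5} -> T5 in holders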